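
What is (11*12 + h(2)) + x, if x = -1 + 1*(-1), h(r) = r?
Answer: 132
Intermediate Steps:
x = -2 (x = -1 - 1 = -2)
(11*12 + h(2)) + x = (11*12 + 2) - 2 = (132 + 2) - 2 = 134 - 2 = 132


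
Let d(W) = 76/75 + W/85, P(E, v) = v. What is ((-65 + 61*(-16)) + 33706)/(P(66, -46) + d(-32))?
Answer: -41647875/57838 ≈ -720.08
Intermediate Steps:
d(W) = 76/75 + W/85 (d(W) = 76*(1/75) + W*(1/85) = 76/75 + W/85)
((-65 + 61*(-16)) + 33706)/(P(66, -46) + d(-32)) = ((-65 + 61*(-16)) + 33706)/(-46 + (76/75 + (1/85)*(-32))) = ((-65 - 976) + 33706)/(-46 + (76/75 - 32/85)) = (-1041 + 33706)/(-46 + 812/1275) = 32665/(-57838/1275) = 32665*(-1275/57838) = -41647875/57838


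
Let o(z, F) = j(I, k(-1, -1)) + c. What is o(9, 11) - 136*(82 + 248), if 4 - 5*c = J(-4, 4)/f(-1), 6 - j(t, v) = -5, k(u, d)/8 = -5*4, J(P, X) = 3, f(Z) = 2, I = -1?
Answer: -89737/2 ≈ -44869.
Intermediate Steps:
k(u, d) = -160 (k(u, d) = 8*(-5*4) = 8*(-20) = -160)
j(t, v) = 11 (j(t, v) = 6 - 1*(-5) = 6 + 5 = 11)
c = 1/2 (c = 4/5 - 3/(5*2) = 4/5 - 1/5*3/2 = 4/5 - 3/10 = 1/2 ≈ 0.50000)
o(z, F) = 23/2 (o(z, F) = 11 + 1/2 = 23/2)
o(9, 11) - 136*(82 + 248) = 23/2 - 136*(82 + 248) = 23/2 - 136*330 = 23/2 - 44880 = -89737/2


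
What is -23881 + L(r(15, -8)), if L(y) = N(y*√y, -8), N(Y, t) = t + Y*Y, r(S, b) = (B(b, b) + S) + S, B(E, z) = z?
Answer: -13241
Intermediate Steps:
r(S, b) = b + 2*S (r(S, b) = (b + S) + S = (S + b) + S = b + 2*S)
N(Y, t) = t + Y²
L(y) = -8 + y³ (L(y) = -8 + (y*√y)² = -8 + (y^(3/2))² = -8 + y³)
-23881 + L(r(15, -8)) = -23881 + (-8 + (-8 + 2*15)³) = -23881 + (-8 + (-8 + 30)³) = -23881 + (-8 + 22³) = -23881 + (-8 + 10648) = -23881 + 10640 = -13241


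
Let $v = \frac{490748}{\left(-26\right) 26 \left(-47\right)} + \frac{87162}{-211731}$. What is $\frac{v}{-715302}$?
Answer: $- \frac{72035081}{3427293790466} \approx -2.1018 \cdot 10^{-5}$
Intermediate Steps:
$v = \frac{648315729}{43122547}$ ($v = \frac{490748}{\left(-676\right) \left(-47\right)} + 87162 \left(- \frac{1}{211731}\right) = \frac{490748}{31772} - \frac{29054}{70577} = 490748 \cdot \frac{1}{31772} - \frac{29054}{70577} = \frac{122687}{7943} - \frac{29054}{70577} = \frac{648315729}{43122547} \approx 15.034$)
$\frac{v}{-715302} = \frac{648315729}{43122547 \left(-715302\right)} = \frac{648315729}{43122547} \left(- \frac{1}{715302}\right) = - \frac{72035081}{3427293790466}$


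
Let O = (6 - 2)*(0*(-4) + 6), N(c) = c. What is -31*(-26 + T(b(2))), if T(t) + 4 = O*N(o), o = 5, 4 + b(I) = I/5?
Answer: -2790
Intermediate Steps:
b(I) = -4 + I/5
O = 24 (O = 4*(0 + 6) = 4*6 = 24)
T(t) = 116 (T(t) = -4 + 24*5 = -4 + 120 = 116)
-31*(-26 + T(b(2))) = -31*(-26 + 116) = -31*90 = -2790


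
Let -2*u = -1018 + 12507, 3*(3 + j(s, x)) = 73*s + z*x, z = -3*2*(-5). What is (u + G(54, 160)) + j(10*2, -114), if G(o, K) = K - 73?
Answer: -37883/6 ≈ -6313.8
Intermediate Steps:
z = 30 (z = -6*(-5) = 30)
j(s, x) = -3 + 10*x + 73*s/3 (j(s, x) = -3 + (73*s + 30*x)/3 = -3 + (30*x + 73*s)/3 = -3 + (10*x + 73*s/3) = -3 + 10*x + 73*s/3)
G(o, K) = -73 + K
u = -11489/2 (u = -(-1018 + 12507)/2 = -½*11489 = -11489/2 ≈ -5744.5)
(u + G(54, 160)) + j(10*2, -114) = (-11489/2 + (-73 + 160)) + (-3 + 10*(-114) + 73*(10*2)/3) = (-11489/2 + 87) + (-3 - 1140 + (73/3)*20) = -11315/2 + (-3 - 1140 + 1460/3) = -11315/2 - 1969/3 = -37883/6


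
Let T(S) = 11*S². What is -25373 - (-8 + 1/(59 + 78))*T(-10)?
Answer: -2271601/137 ≈ -16581.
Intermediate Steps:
-25373 - (-8 + 1/(59 + 78))*T(-10) = -25373 - (-8 + 1/(59 + 78))*11*(-10)² = -25373 - (-8 + 1/137)*11*100 = -25373 - (-8 + 1/137)*1100 = -25373 - (-1095)*1100/137 = -25373 - 1*(-1204500/137) = -25373 + 1204500/137 = -2271601/137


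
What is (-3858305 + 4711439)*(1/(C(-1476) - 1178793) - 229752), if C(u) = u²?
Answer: -65322236253822070/333261 ≈ -1.9601e+11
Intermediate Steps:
(-3858305 + 4711439)*(1/(C(-1476) - 1178793) - 229752) = (-3858305 + 4711439)*(1/((-1476)² - 1178793) - 229752) = 853134*(1/(2178576 - 1178793) - 229752) = 853134*(1/999783 - 229752) = 853134*(-229702143815/999783) = -65322236253822070/333261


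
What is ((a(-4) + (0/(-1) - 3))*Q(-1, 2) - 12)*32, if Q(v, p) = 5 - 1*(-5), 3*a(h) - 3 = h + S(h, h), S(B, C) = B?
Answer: -5632/3 ≈ -1877.3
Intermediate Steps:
a(h) = 1 + 2*h/3 (a(h) = 1 + (h + h)/3 = 1 + (2*h)/3 = 1 + 2*h/3)
Q(v, p) = 10 (Q(v, p) = 5 + 5 = 10)
((a(-4) + (0/(-1) - 3))*Q(-1, 2) - 12)*32 = (((1 + (⅔)*(-4)) + (0/(-1) - 3))*10 - 12)*32 = (((1 - 8/3) + (0*(-1) - 3))*10 - 12)*32 = ((-5/3 + (0 - 3))*10 - 12)*32 = ((-5/3 - 3)*10 - 12)*32 = (-14/3*10 - 12)*32 = (-140/3 - 12)*32 = -176/3*32 = -5632/3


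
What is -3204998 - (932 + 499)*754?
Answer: -4283972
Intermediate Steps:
-3204998 - (932 + 499)*754 = -3204998 - 1431*754 = -3204998 - 1*1078974 = -3204998 - 1078974 = -4283972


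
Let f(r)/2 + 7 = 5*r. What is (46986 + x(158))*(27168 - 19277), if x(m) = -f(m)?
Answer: 358409220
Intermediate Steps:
f(r) = -14 + 10*r (f(r) = -14 + 2*(5*r) = -14 + 10*r)
x(m) = 14 - 10*m (x(m) = -(-14 + 10*m) = 14 - 10*m)
(46986 + x(158))*(27168 - 19277) = (46986 + (14 - 10*158))*(27168 - 19277) = (46986 + (14 - 1580))*7891 = (46986 - 1566)*7891 = 45420*7891 = 358409220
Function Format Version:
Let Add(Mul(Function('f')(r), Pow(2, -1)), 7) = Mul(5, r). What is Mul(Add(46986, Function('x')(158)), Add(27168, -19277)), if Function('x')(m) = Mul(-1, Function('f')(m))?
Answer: 358409220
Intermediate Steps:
Function('f')(r) = Add(-14, Mul(10, r)) (Function('f')(r) = Add(-14, Mul(2, Mul(5, r))) = Add(-14, Mul(10, r)))
Function('x')(m) = Add(14, Mul(-10, m)) (Function('x')(m) = Mul(-1, Add(-14, Mul(10, m))) = Add(14, Mul(-10, m)))
Mul(Add(46986, Function('x')(158)), Add(27168, -19277)) = Mul(Add(46986, Add(14, Mul(-10, 158))), Add(27168, -19277)) = Mul(Add(46986, Add(14, -1580)), 7891) = Mul(Add(46986, -1566), 7891) = Mul(45420, 7891) = 358409220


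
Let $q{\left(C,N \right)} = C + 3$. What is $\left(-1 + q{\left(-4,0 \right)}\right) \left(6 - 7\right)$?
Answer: $2$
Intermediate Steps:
$q{\left(C,N \right)} = 3 + C$
$\left(-1 + q{\left(-4,0 \right)}\right) \left(6 - 7\right) = \left(-1 + \left(3 - 4\right)\right) \left(6 - 7\right) = \left(-1 - 1\right) \left(-1\right) = \left(-2\right) \left(-1\right) = 2$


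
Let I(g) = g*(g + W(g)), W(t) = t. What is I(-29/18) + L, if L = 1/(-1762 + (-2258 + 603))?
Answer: 957845/184518 ≈ 5.1911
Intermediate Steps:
I(g) = 2*g**2 (I(g) = g*(g + g) = g*(2*g) = 2*g**2)
L = -1/3417 (L = 1/(-1762 - 1655) = 1/(-3417) = -1/3417 ≈ -0.00029265)
I(-29/18) + L = 2*(-29/18)**2 - 1/3417 = 2*(841/324) - 1/3417 = 841/162 - 1/3417 = 957845/184518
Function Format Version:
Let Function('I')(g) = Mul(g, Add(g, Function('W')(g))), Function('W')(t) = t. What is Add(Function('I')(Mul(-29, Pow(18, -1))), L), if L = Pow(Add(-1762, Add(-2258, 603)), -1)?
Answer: Rational(957845, 184518) ≈ 5.1911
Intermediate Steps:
Function('I')(g) = Mul(2, Pow(g, 2)) (Function('I')(g) = Mul(g, Add(g, g)) = Mul(g, Mul(2, g)) = Mul(2, Pow(g, 2)))
L = Rational(-1, 3417) (L = Pow(Add(-1762, -1655), -1) = Pow(-3417, -1) = Rational(-1, 3417) ≈ -0.00029265)
Add(Function('I')(Mul(-29, Pow(18, -1))), L) = Add(Mul(2, Pow(Mul(-29, Pow(18, -1)), 2)), Rational(-1, 3417)) = Add(Mul(2, Pow(Mul(-29, Rational(1, 18)), 2)), Rational(-1, 3417)) = Add(Mul(2, Pow(Rational(-29, 18), 2)), Rational(-1, 3417)) = Add(Mul(2, Rational(841, 324)), Rational(-1, 3417)) = Add(Rational(841, 162), Rational(-1, 3417)) = Rational(957845, 184518)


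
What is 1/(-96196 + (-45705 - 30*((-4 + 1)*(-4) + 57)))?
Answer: -1/143971 ≈ -6.9458e-6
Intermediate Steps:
1/(-96196 + (-45705 - 30*((-4 + 1)*(-4) + 57))) = 1/(-96196 + (-45705 - 30*(-3*(-4) + 57))) = 1/(-96196 + (-45705 - 30*(12 + 57))) = 1/(-96196 + (-45705 - 30*69)) = 1/(-96196 + (-45705 - 1*2070)) = 1/(-96196 + (-45705 - 2070)) = 1/(-96196 - 47775) = 1/(-143971) = -1/143971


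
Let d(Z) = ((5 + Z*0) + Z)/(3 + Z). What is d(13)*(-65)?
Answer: -585/8 ≈ -73.125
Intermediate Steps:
d(Z) = (5 + Z)/(3 + Z) (d(Z) = ((5 + 0) + Z)/(3 + Z) = (5 + Z)/(3 + Z))
d(13)*(-65) = ((5 + 13)/(3 + 13))*(-65) = (18/16)*(-65) = ((1/16)*18)*(-65) = (9/8)*(-65) = -585/8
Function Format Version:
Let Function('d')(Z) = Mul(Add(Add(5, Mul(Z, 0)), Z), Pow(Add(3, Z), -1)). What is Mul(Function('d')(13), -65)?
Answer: Rational(-585, 8) ≈ -73.125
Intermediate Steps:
Function('d')(Z) = Mul(Pow(Add(3, Z), -1), Add(5, Z)) (Function('d')(Z) = Mul(Add(Add(5, 0), Z), Pow(Add(3, Z), -1)) = Mul(Add(5, Z), Pow(Add(3, Z), -1)) = Mul(Pow(Add(3, Z), -1), Add(5, Z)))
Mul(Function('d')(13), -65) = Mul(Mul(Pow(Add(3, 13), -1), Add(5, 13)), -65) = Mul(Mul(Pow(16, -1), 18), -65) = Mul(Mul(Rational(1, 16), 18), -65) = Mul(Rational(9, 8), -65) = Rational(-585, 8)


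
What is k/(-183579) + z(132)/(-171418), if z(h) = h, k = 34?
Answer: -15030320/15734372511 ≈ -0.00095525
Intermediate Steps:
k/(-183579) + z(132)/(-171418) = 34/(-183579) + 132/(-171418) = 34*(-1/183579) + 132*(-1/171418) = -34/183579 - 66/85709 = -15030320/15734372511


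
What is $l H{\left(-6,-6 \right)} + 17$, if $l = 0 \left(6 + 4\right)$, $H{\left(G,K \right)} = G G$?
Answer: $17$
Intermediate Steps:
$H{\left(G,K \right)} = G^{2}$
$l = 0$ ($l = 0 \cdot 10 = 0$)
$l H{\left(-6,-6 \right)} + 17 = 0 \left(-6\right)^{2} + 17 = 0 \cdot 36 + 17 = 0 + 17 = 17$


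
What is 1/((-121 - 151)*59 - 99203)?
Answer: -1/115251 ≈ -8.6767e-6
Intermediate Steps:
1/((-121 - 151)*59 - 99203) = 1/(-272*59 - 99203) = 1/(-16048 - 99203) = 1/(-115251) = -1/115251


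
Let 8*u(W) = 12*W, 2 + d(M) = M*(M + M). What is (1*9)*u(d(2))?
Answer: 81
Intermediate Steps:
d(M) = -2 + 2*M² (d(M) = -2 + M*(M + M) = -2 + M*(2*M) = -2 + 2*M²)
u(W) = 3*W/2 (u(W) = (12*W)/8 = 3*W/2)
(1*9)*u(d(2)) = (1*9)*(3*(-2 + 2*2²)/2) = 9*(3*(-2 + 2*4)/2) = 9*(3*(-2 + 8)/2) = 9*((3/2)*6) = 9*9 = 81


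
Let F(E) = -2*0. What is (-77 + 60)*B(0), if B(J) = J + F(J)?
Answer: 0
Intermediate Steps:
F(E) = 0
B(J) = J (B(J) = J + 0 = J)
(-77 + 60)*B(0) = (-77 + 60)*0 = -17*0 = 0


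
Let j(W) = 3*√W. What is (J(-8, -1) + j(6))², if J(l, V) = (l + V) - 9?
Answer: 378 - 108*√6 ≈ 113.46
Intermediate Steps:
J(l, V) = -9 + V + l (J(l, V) = (V + l) - 9 = -9 + V + l)
(J(-8, -1) + j(6))² = ((-9 - 1 - 8) + 3*√6)² = (-18 + 3*√6)²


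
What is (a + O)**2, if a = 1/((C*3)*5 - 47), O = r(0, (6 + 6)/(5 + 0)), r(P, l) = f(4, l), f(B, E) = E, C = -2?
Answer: 844561/148225 ≈ 5.6978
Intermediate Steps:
r(P, l) = l
O = 12/5 (O = (6 + 6)/(5 + 0) = 12/5 ≈ 2.4000)
a = -1/77 (a = 1/(-2*3*5 - 47) = 1/(-6*5 - 47) = 1/(-30 - 47) = 1/(-77) = -1/77 ≈ -0.012987)
(a + O)**2 = (-1/77 + 12/5)**2 = (919/385)**2 = 844561/148225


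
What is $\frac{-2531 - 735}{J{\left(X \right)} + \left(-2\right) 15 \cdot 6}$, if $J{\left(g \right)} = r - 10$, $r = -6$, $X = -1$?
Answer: $\frac{1633}{98} \approx 16.663$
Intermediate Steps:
$J{\left(g \right)} = -16$ ($J{\left(g \right)} = -6 - 10 = -16$)
$\frac{-2531 - 735}{J{\left(X \right)} + \left(-2\right) 15 \cdot 6} = \frac{-2531 - 735}{-16 + \left(-2\right) 15 \cdot 6} = - \frac{3266}{-16 - 180} = - \frac{3266}{-196} = \left(-3266\right) \left(- \frac{1}{196}\right) = \frac{1633}{98}$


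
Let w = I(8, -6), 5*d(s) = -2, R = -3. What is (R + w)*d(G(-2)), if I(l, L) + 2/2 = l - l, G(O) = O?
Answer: 8/5 ≈ 1.6000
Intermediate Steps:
I(l, L) = -1 (I(l, L) = -1 + (l - l) = -1 + 0 = -1)
d(s) = -⅖ (d(s) = (⅕)*(-2) = -⅖)
w = -1
(R + w)*d(G(-2)) = (-3 - 1)*(-⅖) = -4*(-⅖) = 8/5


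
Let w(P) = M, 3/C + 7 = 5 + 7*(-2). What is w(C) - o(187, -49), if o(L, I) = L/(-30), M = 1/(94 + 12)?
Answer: 4963/795 ≈ 6.2428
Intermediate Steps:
M = 1/106 ≈ 0.0094340
o(L, I) = -L/30 (o(L, I) = L*(-1/30) = -L/30)
C = -3/16 (C = 3/(-7 + (5 + 7*(-2))) = 3/(-7 + (5 - 14)) = 3/(-7 - 9) = 3/(-16) = 3*(-1/16) = -3/16 ≈ -0.18750)
w(P) = 1/106
w(C) - o(187, -49) = 1/106 - (-1)*187/30 = 1/106 - 1*(-187/30) = 1/106 + 187/30 = 4963/795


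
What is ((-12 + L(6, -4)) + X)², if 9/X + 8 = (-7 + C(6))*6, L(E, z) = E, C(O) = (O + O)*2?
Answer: 308025/8836 ≈ 34.860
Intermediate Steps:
C(O) = 4*O (C(O) = (2*O)*2 = 4*O)
X = 9/94 (X = 9/(-8 + (-7 + 4*6)*6) = 9/(-8 + (-7 + 24)*6) = 9/(-8 + 17*6) = 9/(-8 + 102) = 9/94 ≈ 0.095745)
((-12 + L(6, -4)) + X)² = ((-12 + 6) + 9/94)² = (-6 + 9/94)² = (-555/94)² = 308025/8836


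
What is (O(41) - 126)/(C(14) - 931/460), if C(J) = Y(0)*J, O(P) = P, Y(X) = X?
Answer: 39100/931 ≈ 41.998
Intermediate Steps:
C(J) = 0 (C(J) = 0*J = 0)
(O(41) - 126)/(C(14) - 931/460) = (41 - 126)/(0 - 931/460) = -85/(0 - 931*1/460) = -85/(0 - 931/460) = -85/(-931/460) = -85*(-460/931) = 39100/931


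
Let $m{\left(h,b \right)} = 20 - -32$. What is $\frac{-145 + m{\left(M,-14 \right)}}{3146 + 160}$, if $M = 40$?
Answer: $- \frac{31}{1102} \approx -0.028131$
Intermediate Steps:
$m{\left(h,b \right)} = 52$ ($m{\left(h,b \right)} = 20 + 32 = 52$)
$\frac{-145 + m{\left(M,-14 \right)}}{3146 + 160} = \frac{-145 + 52}{3146 + 160} = - \frac{93}{3306} = \left(-93\right) \frac{1}{3306} = - \frac{31}{1102}$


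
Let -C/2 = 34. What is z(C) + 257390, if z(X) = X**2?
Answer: 262014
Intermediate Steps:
C = -68 (C = -2*34 = -68)
z(C) + 257390 = (-68)**2 + 257390 = 4624 + 257390 = 262014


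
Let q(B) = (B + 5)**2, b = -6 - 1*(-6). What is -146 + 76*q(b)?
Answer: 1754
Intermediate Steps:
b = 0 (b = -6 + 6 = 0)
q(B) = (5 + B)**2
-146 + 76*q(b) = -146 + 76*(5 + 0)**2 = -146 + 76*5**2 = -146 + 76*25 = -146 + 1900 = 1754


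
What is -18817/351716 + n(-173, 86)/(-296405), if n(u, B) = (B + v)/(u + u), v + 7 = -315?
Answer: -964940851593/18035315909540 ≈ -0.053503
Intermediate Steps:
v = -322 (v = -7 - 315 = -322)
n(u, B) = (-322 + B)/(2*u) (n(u, B) = (B - 322)/(u + u) = (-322 + B)/((2*u)) = (-322 + B)*(1/(2*u)) = (-322 + B)/(2*u))
-18817/351716 + n(-173, 86)/(-296405) = -18817/351716 + ((½)*(-322 + 86)/(-173))/(-296405) = -18817*1/351716 + ((½)*(-1/173)*(-236))*(-1/296405) = -18817/351716 + (118/173)*(-1/296405) = -18817/351716 - 118/51278065 = -964940851593/18035315909540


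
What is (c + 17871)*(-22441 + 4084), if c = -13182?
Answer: -86075973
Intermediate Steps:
(c + 17871)*(-22441 + 4084) = (-13182 + 17871)*(-22441 + 4084) = 4689*(-18357) = -86075973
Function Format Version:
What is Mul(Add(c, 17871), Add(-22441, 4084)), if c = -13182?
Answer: -86075973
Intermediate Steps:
Mul(Add(c, 17871), Add(-22441, 4084)) = Mul(Add(-13182, 17871), Add(-22441, 4084)) = Mul(4689, -18357) = -86075973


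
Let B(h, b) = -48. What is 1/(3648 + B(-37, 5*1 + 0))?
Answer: 1/3600 ≈ 0.00027778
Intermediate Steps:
1/(3648 + B(-37, 5*1 + 0)) = 1/(3648 - 48) = 1/3600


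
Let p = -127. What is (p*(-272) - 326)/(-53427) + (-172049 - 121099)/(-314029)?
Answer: 1638857958/5592542461 ≈ 0.29304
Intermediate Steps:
(p*(-272) - 326)/(-53427) + (-172049 - 121099)/(-314029) = (-127*(-272) - 326)/(-53427) + (-172049 - 121099)/(-314029) = (34544 - 326)*(-1/53427) - 293148*(-1/314029) = 34218*(-1/53427) + 293148/314029 = -11406/17809 + 293148/314029 = 1638857958/5592542461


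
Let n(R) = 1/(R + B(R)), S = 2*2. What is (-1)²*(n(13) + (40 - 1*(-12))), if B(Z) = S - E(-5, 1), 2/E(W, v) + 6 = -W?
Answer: 989/19 ≈ 52.053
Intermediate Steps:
E(W, v) = 2/(-6 - W)
S = 4
B(Z) = 6 (B(Z) = 4 - (-2)/(6 - 5) = 4 - (-2)/1 = 4 - (-2) = 4 - 1*(-2) = 4 + 2 = 6)
n(R) = 1/(6 + R) (n(R) = 1/(R + 6) = 1/(6 + R))
(-1)²*(n(13) + (40 - 1*(-12))) = (-1)²*(1/(6 + 13) + (40 - 1*(-12))) = 1*(1/19 + (40 + 12)) = 1*(1/19 + 52) = 1*(989/19) = 989/19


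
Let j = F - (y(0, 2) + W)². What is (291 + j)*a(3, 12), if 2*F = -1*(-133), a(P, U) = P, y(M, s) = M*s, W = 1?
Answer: 2139/2 ≈ 1069.5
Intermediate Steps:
F = 133/2 (F = (-1*(-133))/2 = (½)*133 = 133/2 ≈ 66.500)
j = 131/2 (j = 133/2 - (0*2 + 1)² = 133/2 - (0 + 1)² = 133/2 - 1*1² = 133/2 - 1*1 = 133/2 - 1 = 131/2 ≈ 65.500)
(291 + j)*a(3, 12) = (291 + 131/2)*3 = (713/2)*3 = 2139/2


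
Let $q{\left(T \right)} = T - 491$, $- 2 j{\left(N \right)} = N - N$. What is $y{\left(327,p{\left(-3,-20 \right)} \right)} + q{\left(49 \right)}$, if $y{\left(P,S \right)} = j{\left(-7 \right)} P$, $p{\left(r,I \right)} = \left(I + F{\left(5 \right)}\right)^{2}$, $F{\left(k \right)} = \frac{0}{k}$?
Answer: $-442$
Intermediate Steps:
$F{\left(k \right)} = 0$
$j{\left(N \right)} = 0$ ($j{\left(N \right)} = - \frac{N - N}{2} = \left(- \frac{1}{2}\right) 0 = 0$)
$p{\left(r,I \right)} = I^{2}$ ($p{\left(r,I \right)} = \left(I + 0\right)^{2} = I^{2}$)
$y{\left(P,S \right)} = 0$ ($y{\left(P,S \right)} = 0 P = 0$)
$q{\left(T \right)} = -491 + T$
$y{\left(327,p{\left(-3,-20 \right)} \right)} + q{\left(49 \right)} = 0 + \left(-491 + 49\right) = 0 - 442 = -442$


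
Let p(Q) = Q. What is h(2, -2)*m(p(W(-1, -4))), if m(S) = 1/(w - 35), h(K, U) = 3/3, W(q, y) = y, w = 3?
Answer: -1/32 ≈ -0.031250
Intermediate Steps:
h(K, U) = 1 (h(K, U) = 3*(1/3) = 1)
m(S) = -1/32 (m(S) = 1/(3 - 35) = 1/(-32) = -1/32)
h(2, -2)*m(p(W(-1, -4))) = 1*(-1/32) = -1/32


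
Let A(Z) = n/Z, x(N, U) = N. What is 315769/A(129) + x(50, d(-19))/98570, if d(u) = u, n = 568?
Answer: 401517022097/5598776 ≈ 71715.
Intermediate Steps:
A(Z) = 568/Z
315769/A(129) + x(50, d(-19))/98570 = 315769/((568/129)) + 50/98570 = 315769/((568*(1/129))) + 50*(1/98570) = 315769/(568/129) + 5/9857 = 315769*(129/568) + 5/9857 = 40734201/568 + 5/9857 = 401517022097/5598776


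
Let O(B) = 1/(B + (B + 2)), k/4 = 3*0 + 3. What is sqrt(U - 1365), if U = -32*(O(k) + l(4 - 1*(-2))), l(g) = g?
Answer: I*sqrt(263341)/13 ≈ 39.474*I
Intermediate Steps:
k = 12 (k = 4*(3*0 + 3) = 4*(0 + 3) = 4*3 = 12)
O(B) = 1/(2 + 2*B) (O(B) = 1/(B + (2 + B)) = 1/(2 + 2*B))
U = -2512/13 (U = -32*(1/(2*(1 + 12)) + (4 - 1*(-2))) = -32*((1/2)/13 + (4 + 2)) = -32*((1/2)*(1/13) + 6) = -32*(1/26 + 6) = -32*157/26 = -2512/13 ≈ -193.23)
sqrt(U - 1365) = sqrt(-2512/13 - 1365) = sqrt(-20257/13) = I*sqrt(263341)/13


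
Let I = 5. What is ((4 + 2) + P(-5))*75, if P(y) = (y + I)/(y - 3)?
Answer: 450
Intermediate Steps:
P(y) = (5 + y)/(-3 + y) (P(y) = (y + 5)/(y - 3) = (5 + y)/(-3 + y))
((4 + 2) + P(-5))*75 = ((4 + 2) + (5 - 5)/(-3 - 5))*75 = (6 + 0/(-8))*75 = (6 - ⅛*0)*75 = (6 + 0)*75 = 6*75 = 450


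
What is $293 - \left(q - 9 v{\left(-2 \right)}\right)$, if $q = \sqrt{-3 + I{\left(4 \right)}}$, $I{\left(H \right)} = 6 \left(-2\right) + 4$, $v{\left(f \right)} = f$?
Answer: $275 - i \sqrt{11} \approx 275.0 - 3.3166 i$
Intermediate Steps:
$I{\left(H \right)} = -8$ ($I{\left(H \right)} = -12 + 4 = -8$)
$q = i \sqrt{11}$ ($q = \sqrt{-3 - 8} = \sqrt{-11} = i \sqrt{11} \approx 3.3166 i$)
$293 - \left(q - 9 v{\left(-2 \right)}\right) = 293 - \left(i \sqrt{11} - -18\right) = 293 - \left(i \sqrt{11} + 18\right) = 293 - \left(18 + i \sqrt{11}\right) = 275 - i \sqrt{11}$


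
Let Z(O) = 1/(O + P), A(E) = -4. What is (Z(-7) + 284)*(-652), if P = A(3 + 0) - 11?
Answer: -2036522/11 ≈ -1.8514e+5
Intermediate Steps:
P = -15 (P = -4 - 11 = -15)
Z(O) = 1/(-15 + O) (Z(O) = 1/(O - 15) = 1/(-15 + O))
(Z(-7) + 284)*(-652) = (1/(-15 - 7) + 284)*(-652) = (1/(-22) + 284)*(-652) = (-1/22 + 284)*(-652) = (6247/22)*(-652) = -2036522/11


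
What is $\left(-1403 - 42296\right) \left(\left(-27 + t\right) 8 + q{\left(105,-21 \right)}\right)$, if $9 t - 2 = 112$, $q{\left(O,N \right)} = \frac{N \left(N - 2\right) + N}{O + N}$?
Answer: $\frac{28622845}{6} \approx 4.7705 \cdot 10^{6}$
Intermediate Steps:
$q{\left(O,N \right)} = \frac{N + N \left(-2 + N\right)}{N + O}$ ($q{\left(O,N \right)} = \frac{N \left(-2 + N\right) + N}{N + O} = \frac{N + N \left(-2 + N\right)}{N + O}$)
$t = \frac{38}{3}$ ($t = \frac{2}{9} + \frac{1}{9} \cdot 112 = \frac{2}{9} + \frac{112}{9} = \frac{38}{3} \approx 12.667$)
$\left(-1403 - 42296\right) \left(\left(-27 + t\right) 8 + q{\left(105,-21 \right)}\right) = \left(-1403 - 42296\right) \left(\left(-27 + \frac{38}{3}\right) 8 - \frac{21 \left(-1 - 21\right)}{-21 + 105}\right) = - 43699 \left(\left(- \frac{43}{3}\right) 8 - 21 \cdot \frac{1}{84} \left(-22\right)\right) = - 43699 \left(- \frac{344}{3} - \frac{1}{4} \left(-22\right)\right) = - 43699 \left(- \frac{344}{3} + \frac{11}{2}\right) = \left(-43699\right) \left(- \frac{655}{6}\right) = \frac{28622845}{6}$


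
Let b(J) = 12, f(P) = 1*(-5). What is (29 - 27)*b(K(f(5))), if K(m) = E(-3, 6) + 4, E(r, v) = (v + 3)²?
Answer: 24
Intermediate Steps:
f(P) = -5
E(r, v) = (3 + v)²
K(m) = 85 (K(m) = (3 + 6)² + 4 = 9² + 4 = 81 + 4 = 85)
(29 - 27)*b(K(f(5))) = (29 - 27)*12 = 2*12 = 24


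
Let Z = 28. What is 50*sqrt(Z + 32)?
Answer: 100*sqrt(15) ≈ 387.30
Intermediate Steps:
50*sqrt(Z + 32) = 50*sqrt(28 + 32) = 50*sqrt(60) = 50*(2*sqrt(15)) = 100*sqrt(15)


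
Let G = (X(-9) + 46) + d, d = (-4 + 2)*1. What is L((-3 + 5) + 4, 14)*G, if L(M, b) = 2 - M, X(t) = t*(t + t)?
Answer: -824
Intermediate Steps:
d = -2 (d = -2*1 = -2)
X(t) = 2*t² (X(t) = t*(2*t) = 2*t²)
G = 206 (G = (2*(-9)² + 46) - 2 = (2*81 + 46) - 2 = (162 + 46) - 2 = 208 - 2 = 206)
L((-3 + 5) + 4, 14)*G = (2 - ((-3 + 5) + 4))*206 = (2 - (2 + 4))*206 = (2 - 1*6)*206 = (2 - 6)*206 = -4*206 = -824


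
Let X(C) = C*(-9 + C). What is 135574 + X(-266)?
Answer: 208724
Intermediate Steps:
135574 + X(-266) = 135574 - 266*(-9 - 266) = 135574 - 266*(-275) = 135574 + 73150 = 208724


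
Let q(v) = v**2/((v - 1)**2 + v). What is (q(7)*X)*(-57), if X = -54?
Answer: 150822/43 ≈ 3507.5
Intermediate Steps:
q(v) = v**2/(v + (-1 + v)**2) (q(v) = v**2/((-1 + v)**2 + v) = v**2/(v + (-1 + v)**2))
(q(7)*X)*(-57) = ((7**2/(7 + (-1 + 7)**2))*(-54))*(-57) = ((49/(7 + 6**2))*(-54))*(-57) = ((49/(7 + 36))*(-54))*(-57) = ((49/43)*(-54))*(-57) = -2646/43*(-57) = 150822/43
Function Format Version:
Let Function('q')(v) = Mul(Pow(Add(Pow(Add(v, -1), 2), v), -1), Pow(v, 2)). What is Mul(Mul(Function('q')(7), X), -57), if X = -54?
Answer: Rational(150822, 43) ≈ 3507.5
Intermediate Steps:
Function('q')(v) = Mul(Pow(v, 2), Pow(Add(v, Pow(Add(-1, v), 2)), -1)) (Function('q')(v) = Mul(Pow(Add(Pow(Add(-1, v), 2), v), -1), Pow(v, 2)) = Mul(Pow(Add(v, Pow(Add(-1, v), 2)), -1), Pow(v, 2)) = Mul(Pow(v, 2), Pow(Add(v, Pow(Add(-1, v), 2)), -1)))
Mul(Mul(Function('q')(7), X), -57) = Mul(Mul(Mul(Pow(7, 2), Pow(Add(7, Pow(Add(-1, 7), 2)), -1)), -54), -57) = Mul(Mul(Mul(49, Pow(Add(7, Pow(6, 2)), -1)), -54), -57) = Mul(Mul(Mul(49, Pow(Add(7, 36), -1)), -54), -57) = Mul(Mul(Mul(49, Pow(43, -1)), -54), -57) = Mul(Mul(Mul(49, Rational(1, 43)), -54), -57) = Mul(Mul(Rational(49, 43), -54), -57) = Mul(Rational(-2646, 43), -57) = Rational(150822, 43)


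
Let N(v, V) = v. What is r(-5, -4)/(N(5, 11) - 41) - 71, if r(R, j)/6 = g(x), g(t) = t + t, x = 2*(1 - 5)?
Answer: -205/3 ≈ -68.333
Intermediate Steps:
x = -8 (x = 2*(-4) = -8)
g(t) = 2*t
r(R, j) = -96 (r(R, j) = 6*(2*(-8)) = 6*(-16) = -96)
r(-5, -4)/(N(5, 11) - 41) - 71 = -96/(5 - 41) - 71 = -96/(-36) - 71 = -1/36*(-96) - 71 = 8/3 - 71 = -205/3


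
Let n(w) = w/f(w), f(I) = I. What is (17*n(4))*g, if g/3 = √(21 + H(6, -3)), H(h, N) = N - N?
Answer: 51*√21 ≈ 233.71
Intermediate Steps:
n(w) = 1 (n(w) = w/w = 1)
H(h, N) = 0
g = 3*√21 (g = 3*√(21 + 0) = 3*√21 ≈ 13.748)
(17*n(4))*g = (17*1)*(3*√21) = 17*(3*√21) = 51*√21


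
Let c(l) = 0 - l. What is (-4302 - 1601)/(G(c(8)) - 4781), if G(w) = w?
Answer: 5903/4789 ≈ 1.2326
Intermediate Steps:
c(l) = -l
(-4302 - 1601)/(G(c(8)) - 4781) = (-4302 - 1601)/(-1*8 - 4781) = -5903/(-8 - 4781) = -5903/(-4789) = -5903*(-1/4789) = 5903/4789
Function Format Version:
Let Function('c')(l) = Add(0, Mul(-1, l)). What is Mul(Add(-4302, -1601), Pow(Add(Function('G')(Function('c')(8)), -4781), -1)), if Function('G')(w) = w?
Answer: Rational(5903, 4789) ≈ 1.2326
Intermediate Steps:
Function('c')(l) = Mul(-1, l)
Mul(Add(-4302, -1601), Pow(Add(Function('G')(Function('c')(8)), -4781), -1)) = Mul(Add(-4302, -1601), Pow(Add(Mul(-1, 8), -4781), -1)) = Mul(-5903, Pow(Add(-8, -4781), -1)) = Mul(-5903, Pow(-4789, -1)) = Mul(-5903, Rational(-1, 4789)) = Rational(5903, 4789)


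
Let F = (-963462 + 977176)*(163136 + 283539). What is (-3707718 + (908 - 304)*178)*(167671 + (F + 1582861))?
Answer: -22060087590205292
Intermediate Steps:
F = 6125700950 (F = 13714*446675 = 6125700950)
(-3707718 + (908 - 304)*178)*(167671 + (F + 1582861)) = (-3707718 + (908 - 304)*178)*(167671 + (6125700950 + 1582861)) = (-3707718 + 604*178)*(167671 + 6127283811) = (-3707718 + 107512)*6127451482 = -3600206*6127451482 = -22060087590205292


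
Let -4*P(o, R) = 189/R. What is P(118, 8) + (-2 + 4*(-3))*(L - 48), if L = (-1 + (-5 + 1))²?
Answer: 10115/32 ≈ 316.09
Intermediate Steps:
P(o, R) = -189/(4*R)
L = 25 (L = (-1 - 4)² = (-5)² = 25)
P(118, 8) + (-2 + 4*(-3))*(L - 48) = -189/4/8 + (-2 + 4*(-3))*(25 - 48) = -189/4*⅛ + (-2 - 12)*(-23) = -189/32 - 14*(-23) = -189/32 + 322 = 10115/32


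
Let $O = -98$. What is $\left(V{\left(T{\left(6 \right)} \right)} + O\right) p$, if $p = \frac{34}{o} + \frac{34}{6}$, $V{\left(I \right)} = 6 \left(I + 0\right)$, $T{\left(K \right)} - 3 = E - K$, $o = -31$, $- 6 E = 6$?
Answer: $- \frac{51850}{93} \approx -557.53$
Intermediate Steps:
$E = -1$ ($E = \left(- \frac{1}{6}\right) 6 = -1$)
$T{\left(K \right)} = 2 - K$ ($T{\left(K \right)} = 3 - \left(1 + K\right) = 2 - K$)
$V{\left(I \right)} = 6 I$
$p = \frac{425}{93}$ ($p = \frac{34}{-31} + \frac{34}{6} = 34 \left(- \frac{1}{31}\right) + 34 \cdot \frac{1}{6} = - \frac{34}{31} + \frac{17}{3} = \frac{425}{93} \approx 4.5699$)
$\left(V{\left(T{\left(6 \right)} \right)} + O\right) p = \left(6 \left(2 - 6\right) - 98\right) \frac{425}{93} = \left(6 \left(-4\right) - 98\right) \frac{425}{93} = \left(-24 - 98\right) \frac{425}{93} = \left(-122\right) \frac{425}{93} = - \frac{51850}{93}$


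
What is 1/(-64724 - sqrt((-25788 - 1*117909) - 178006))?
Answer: I/(sqrt(321703) - 64724*I) ≈ -1.5449e-5 + 1.3538e-7*I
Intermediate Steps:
1/(-64724 - sqrt((-25788 - 1*117909) - 178006)) = 1/(-64724 - sqrt((-25788 - 117909) - 178006)) = 1/(-64724 - sqrt(-143697 - 178006)) = 1/(-64724 - sqrt(-321703)) = 1/(-64724 - I*sqrt(321703))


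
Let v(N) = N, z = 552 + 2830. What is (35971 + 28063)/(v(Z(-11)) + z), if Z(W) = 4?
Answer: 32017/1693 ≈ 18.911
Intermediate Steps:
z = 3382
(35971 + 28063)/(v(Z(-11)) + z) = (35971 + 28063)/(4 + 3382) = 64034/3386 = 64034*(1/3386) = 32017/1693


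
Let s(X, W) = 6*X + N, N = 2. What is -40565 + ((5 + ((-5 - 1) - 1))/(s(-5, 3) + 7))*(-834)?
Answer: -284511/7 ≈ -40644.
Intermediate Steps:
s(X, W) = 2 + 6*X (s(X, W) = 6*X + 2 = 2 + 6*X)
-40565 + ((5 + ((-5 - 1) - 1))/(s(-5, 3) + 7))*(-834) = -40565 + ((5 + ((-5 - 1) - 1))/((2 + 6*(-5)) + 7))*(-834) = -40565 + ((5 + (-6 - 1))/((2 - 30) + 7))*(-834) = -40565 + ((5 - 7)/(-28 + 7))*(-834) = -40565 - 2/(-21)*(-834) = -40565 - 2*(-1/21)*(-834) = -40565 + (2/21)*(-834) = -40565 - 556/7 = -284511/7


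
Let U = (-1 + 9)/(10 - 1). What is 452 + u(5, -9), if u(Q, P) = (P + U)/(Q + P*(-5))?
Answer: 203327/450 ≈ 451.84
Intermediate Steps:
U = 8/9 ≈ 0.88889
u(Q, P) = (8/9 + P)/(Q - 5*P) (u(Q, P) = (P + 8/9)/(Q + P*(-5)) = (8/9 + P)/(Q - 5*P))
452 + u(5, -9) = 452 + (-8/9 - 1*(-9))/(-1*5 + 5*(-9)) = 452 + (-8/9 + 9)/(-5 - 45) = 452 + (73/9)/(-50) = 452 - 1/50*73/9 = 452 - 73/450 = 203327/450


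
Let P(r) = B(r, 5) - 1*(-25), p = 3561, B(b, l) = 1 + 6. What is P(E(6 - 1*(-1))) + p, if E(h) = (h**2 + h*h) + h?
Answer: 3593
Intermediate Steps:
B(b, l) = 7
E(h) = h + 2*h**2 (E(h) = (h**2 + h**2) + h = 2*h**2 + h = h + 2*h**2)
P(r) = 32 (P(r) = 7 - 1*(-25) = 7 + 25 = 32)
P(E(6 - 1*(-1))) + p = 32 + 3561 = 3593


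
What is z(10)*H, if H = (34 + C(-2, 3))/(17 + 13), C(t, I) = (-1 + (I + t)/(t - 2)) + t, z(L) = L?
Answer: 41/4 ≈ 10.250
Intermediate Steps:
C(t, I) = -1 + t + (I + t)/(-2 + t) (C(t, I) = (-1 + (I + t)/(-2 + t)) + t = -1 + t + (I + t)/(-2 + t))
H = 41/40 (H = (34 + (2 + 3 + (-2)**2 - 2*(-2))/(-2 - 2))/(17 + 13) = (34 + (2 + 3 + 4 + 4)/(-4))/30 = (34 - 1/4*13)*(1/30) = (34 - 13/4)*(1/30) = (123/4)*(1/30) = 41/40 ≈ 1.0250)
z(10)*H = 10*(41/40) = 41/4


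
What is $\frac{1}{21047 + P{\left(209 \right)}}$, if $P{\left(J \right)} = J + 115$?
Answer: $\frac{1}{21371} \approx 4.6792 \cdot 10^{-5}$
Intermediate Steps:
$P{\left(J \right)} = 115 + J$
$\frac{1}{21047 + P{\left(209 \right)}} = \frac{1}{21047 + \left(115 + 209\right)} = \frac{1}{21047 + 324} = \frac{1}{21371}$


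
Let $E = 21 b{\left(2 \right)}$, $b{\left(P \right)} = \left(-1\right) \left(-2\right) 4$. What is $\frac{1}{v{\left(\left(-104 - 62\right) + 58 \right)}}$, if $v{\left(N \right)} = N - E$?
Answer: $- \frac{1}{276} \approx -0.0036232$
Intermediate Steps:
$b{\left(P \right)} = 8$ ($b{\left(P \right)} = 2 \cdot 4 = 8$)
$E = 168$ ($E = 21 \cdot 8 = 168$)
$v{\left(N \right)} = -168 + N$ ($v{\left(N \right)} = N - 168 = -168 + N$)
$\frac{1}{v{\left(\left(-104 - 62\right) + 58 \right)}} = \frac{1}{-168 + \left(\left(-104 - 62\right) + 58\right)} = \frac{1}{-168 + \left(-166 + 58\right)} = \frac{1}{-168 - 108} = \frac{1}{-276} = - \frac{1}{276}$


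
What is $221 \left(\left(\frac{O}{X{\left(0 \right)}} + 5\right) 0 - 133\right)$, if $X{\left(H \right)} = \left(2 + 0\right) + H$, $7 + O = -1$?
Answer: $-29393$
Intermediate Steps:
$O = -8$ ($O = -7 - 1 = -8$)
$X{\left(H \right)} = 2 + H$
$221 \left(\left(\frac{O}{X{\left(0 \right)}} + 5\right) 0 - 133\right) = 221 \left(\left(- \frac{8}{2 + 0} + 5\right) 0 - 133\right) = 221 \left(\left(- \frac{8}{2} + 5\right) 0 - 133\right) = 221 \left(\left(\left(-8\right) \frac{1}{2} + 5\right) 0 - 133\right) = 221 \left(\left(-4 + 5\right) 0 - 133\right) = 221 \left(1 \cdot 0 - 133\right) = 221 \left(0 - 133\right) = 221 \left(-133\right) = -29393$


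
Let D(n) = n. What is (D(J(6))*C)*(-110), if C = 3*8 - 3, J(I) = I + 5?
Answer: -25410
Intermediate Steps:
J(I) = 5 + I
C = 21 (C = 24 - 3 = 21)
(D(J(6))*C)*(-110) = ((5 + 6)*21)*(-110) = (11*21)*(-110) = 231*(-110) = -25410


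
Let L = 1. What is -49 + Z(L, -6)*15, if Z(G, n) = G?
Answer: -34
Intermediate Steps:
-49 + Z(L, -6)*15 = -49 + 1*15 = -49 + 15 = -34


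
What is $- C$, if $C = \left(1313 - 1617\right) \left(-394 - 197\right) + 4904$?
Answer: $-184568$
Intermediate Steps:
$C = 184568$ ($C = \left(-304\right) \left(-591\right) + 4904 = 179664 + 4904 = 184568$)
$- C = \left(-1\right) 184568 = -184568$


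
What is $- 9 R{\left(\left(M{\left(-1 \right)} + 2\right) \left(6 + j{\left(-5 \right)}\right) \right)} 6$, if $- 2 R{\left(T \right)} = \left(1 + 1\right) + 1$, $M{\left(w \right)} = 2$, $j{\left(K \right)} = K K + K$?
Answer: $81$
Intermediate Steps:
$j{\left(K \right)} = K + K^{2}$ ($j{\left(K \right)} = K^{2} + K = K + K^{2}$)
$R{\left(T \right)} = - \frac{3}{2}$ ($R{\left(T \right)} = - \frac{\left(1 + 1\right) + 1}{2} = - \frac{2 + 1}{2} = \left(- \frac{1}{2}\right) 3 = - \frac{3}{2}$)
$- 9 R{\left(\left(M{\left(-1 \right)} + 2\right) \left(6 + j{\left(-5 \right)}\right) \right)} 6 = \left(-9\right) \left(- \frac{3}{2}\right) 6 = \frac{27}{2} \cdot 6 = 81$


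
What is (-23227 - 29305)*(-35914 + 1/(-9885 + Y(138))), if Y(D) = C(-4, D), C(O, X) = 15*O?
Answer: 18762577648892/9945 ≈ 1.8866e+9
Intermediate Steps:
Y(D) = -60 (Y(D) = 15*(-4) = -60)
(-23227 - 29305)*(-35914 + 1/(-9885 + Y(138))) = (-23227 - 29305)*(-35914 + 1/(-9885 - 60)) = -52532*(-35914 + 1/(-9945)) = -52532*(-35914 - 1/9945) = -52532*(-357164731/9945) = 18762577648892/9945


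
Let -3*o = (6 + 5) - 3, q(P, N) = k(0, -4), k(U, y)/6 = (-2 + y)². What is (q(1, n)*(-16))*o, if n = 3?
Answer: 9216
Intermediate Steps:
k(U, y) = 6*(-2 + y)²
q(P, N) = 216 (q(P, N) = 6*(-2 - 4)² = 6*(-6)² = 6*36 = 216)
o = -8/3 (o = -((6 + 5) - 3)/3 = -(11 - 3)/3 = -⅓*8 = -8/3 ≈ -2.6667)
(q(1, n)*(-16))*o = (216*(-16))*(-8/3) = -3456*(-8/3) = 9216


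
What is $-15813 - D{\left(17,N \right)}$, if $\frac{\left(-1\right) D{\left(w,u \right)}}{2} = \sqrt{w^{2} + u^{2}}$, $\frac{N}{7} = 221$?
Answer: $-15813 + 34 \sqrt{8282} \approx -12719.0$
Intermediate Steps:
$N = 1547$ ($N = 7 \cdot 221 = 1547$)
$D{\left(w,u \right)} = - 2 \sqrt{u^{2} + w^{2}}$ ($D{\left(w,u \right)} = - 2 \sqrt{w^{2} + u^{2}} = - 2 \sqrt{u^{2} + w^{2}}$)
$-15813 - D{\left(17,N \right)} = -15813 - - 2 \sqrt{1547^{2} + 17^{2}} = -15813 - - 2 \sqrt{2393209 + 289} = -15813 - - 2 \sqrt{2393498} = -15813 - - 2 \cdot 17 \sqrt{8282} = -15813 - - 34 \sqrt{8282} = -15813 + 34 \sqrt{8282}$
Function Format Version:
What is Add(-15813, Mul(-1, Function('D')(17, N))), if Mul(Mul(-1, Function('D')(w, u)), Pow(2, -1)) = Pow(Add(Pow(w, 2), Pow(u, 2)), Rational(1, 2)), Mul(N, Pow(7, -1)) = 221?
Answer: Add(-15813, Mul(34, Pow(8282, Rational(1, 2)))) ≈ -12719.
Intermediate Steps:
N = 1547 (N = Mul(7, 221) = 1547)
Function('D')(w, u) = Mul(-2, Pow(Add(Pow(u, 2), Pow(w, 2)), Rational(1, 2))) (Function('D')(w, u) = Mul(-2, Pow(Add(Pow(w, 2), Pow(u, 2)), Rational(1, 2))) = Mul(-2, Pow(Add(Pow(u, 2), Pow(w, 2)), Rational(1, 2))))
Add(-15813, Mul(-1, Function('D')(17, N))) = Add(-15813, Mul(-1, Mul(-2, Pow(Add(Pow(1547, 2), Pow(17, 2)), Rational(1, 2))))) = Add(-15813, Mul(-1, Mul(-2, Pow(Add(2393209, 289), Rational(1, 2))))) = Add(-15813, Mul(-1, Mul(-2, Pow(2393498, Rational(1, 2))))) = Add(-15813, Mul(-1, Mul(-2, Mul(17, Pow(8282, Rational(1, 2)))))) = Add(-15813, Mul(-1, Mul(-34, Pow(8282, Rational(1, 2))))) = Add(-15813, Mul(34, Pow(8282, Rational(1, 2))))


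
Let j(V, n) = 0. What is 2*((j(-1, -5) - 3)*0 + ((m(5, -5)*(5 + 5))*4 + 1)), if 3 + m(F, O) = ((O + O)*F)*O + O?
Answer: 19362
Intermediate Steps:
m(F, O) = -3 + O + 2*F*O**2 (m(F, O) = -3 + (((O + O)*F)*O + O) = -3 + (((2*O)*F)*O + O) = -3 + ((2*F*O)*O + O) = -3 + (2*F*O**2 + O) = -3 + (O + 2*F*O**2) = -3 + O + 2*F*O**2)
2*((j(-1, -5) - 3)*0 + ((m(5, -5)*(5 + 5))*4 + 1)) = 2*((0 - 3)*0 + (((-3 - 5 + 2*5*(-5)**2)*(5 + 5))*4 + 1)) = 2*(-3*0 + (((-3 - 5 + 2*5*25)*10)*4 + 1)) = 2*(0 + (((-3 - 5 + 250)*10)*4 + 1)) = 2*(0 + ((242*10)*4 + 1)) = 2*(0 + (2420*4 + 1)) = 2*(0 + (9680 + 1)) = 2*(0 + 9681) = 2*9681 = 19362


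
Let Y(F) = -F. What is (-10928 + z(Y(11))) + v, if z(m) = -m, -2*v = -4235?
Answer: -17599/2 ≈ -8799.5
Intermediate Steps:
v = 4235/2 (v = -1/2*(-4235) = 4235/2 ≈ 2117.5)
(-10928 + z(Y(11))) + v = (-10928 - (-1)*11) + 4235/2 = (-10928 - 1*(-11)) + 4235/2 = (-10928 + 11) + 4235/2 = -10917 + 4235/2 = -17599/2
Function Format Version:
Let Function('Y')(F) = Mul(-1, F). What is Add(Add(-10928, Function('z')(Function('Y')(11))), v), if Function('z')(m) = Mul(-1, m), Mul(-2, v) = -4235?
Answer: Rational(-17599, 2) ≈ -8799.5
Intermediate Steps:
v = Rational(4235, 2) (v = Mul(Rational(-1, 2), -4235) = Rational(4235, 2) ≈ 2117.5)
Add(Add(-10928, Function('z')(Function('Y')(11))), v) = Add(Add(-10928, Mul(-1, Mul(-1, 11))), Rational(4235, 2)) = Add(Add(-10928, Mul(-1, -11)), Rational(4235, 2)) = Add(Add(-10928, 11), Rational(4235, 2)) = Add(-10917, Rational(4235, 2)) = Rational(-17599, 2)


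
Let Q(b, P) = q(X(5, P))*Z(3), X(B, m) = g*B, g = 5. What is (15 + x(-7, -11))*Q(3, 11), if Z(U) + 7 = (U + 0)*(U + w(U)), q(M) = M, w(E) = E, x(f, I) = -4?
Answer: 3025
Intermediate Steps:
X(B, m) = 5*B
Z(U) = -7 + 2*U**2 (Z(U) = -7 + (U + 0)*(U + U) = -7 + U*(2*U) = -7 + 2*U**2)
Q(b, P) = 275 (Q(b, P) = (5*5)*(-7 + 2*3**2) = 25*(-7 + 2*9) = 25*(-7 + 18) = 25*11 = 275)
(15 + x(-7, -11))*Q(3, 11) = (15 - 4)*275 = 11*275 = 3025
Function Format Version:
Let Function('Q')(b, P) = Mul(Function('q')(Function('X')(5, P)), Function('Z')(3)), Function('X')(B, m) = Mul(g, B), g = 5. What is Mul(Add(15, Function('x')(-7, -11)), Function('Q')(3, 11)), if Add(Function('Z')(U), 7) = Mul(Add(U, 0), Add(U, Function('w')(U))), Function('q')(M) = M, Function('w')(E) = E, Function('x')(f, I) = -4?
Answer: 3025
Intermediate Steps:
Function('X')(B, m) = Mul(5, B)
Function('Z')(U) = Add(-7, Mul(2, Pow(U, 2))) (Function('Z')(U) = Add(-7, Mul(Add(U, 0), Add(U, U))) = Add(-7, Mul(U, Mul(2, U))) = Add(-7, Mul(2, Pow(U, 2))))
Function('Q')(b, P) = 275 (Function('Q')(b, P) = Mul(Mul(5, 5), Add(-7, Mul(2, Pow(3, 2)))) = Mul(25, Add(-7, Mul(2, 9))) = Mul(25, Add(-7, 18)) = Mul(25, 11) = 275)
Mul(Add(15, Function('x')(-7, -11)), Function('Q')(3, 11)) = Mul(Add(15, -4), 275) = Mul(11, 275) = 3025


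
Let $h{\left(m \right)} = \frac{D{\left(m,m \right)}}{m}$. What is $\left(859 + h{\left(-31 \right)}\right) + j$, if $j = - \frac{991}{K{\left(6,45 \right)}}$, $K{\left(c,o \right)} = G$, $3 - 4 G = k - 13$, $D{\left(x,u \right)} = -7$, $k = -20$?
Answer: $\frac{209003}{279} \approx 749.11$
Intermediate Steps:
$G = 9$ ($G = \frac{3}{4} - \frac{-20 - 13}{4} = \frac{3}{4} - - \frac{33}{4} = \frac{3}{4} + \frac{33}{4} = 9$)
$K{\left(c,o \right)} = 9$
$h{\left(m \right)} = - \frac{7}{m}$
$j = - \frac{991}{9} \approx -110.11$
$\left(859 + h{\left(-31 \right)}\right) + j = \left(859 - \frac{7}{-31}\right) - \frac{991}{9} = \left(859 - - \frac{7}{31}\right) - \frac{991}{9} = \left(859 + \frac{7}{31}\right) - \frac{991}{9} = \frac{26636}{31} - \frac{991}{9} = \frac{209003}{279}$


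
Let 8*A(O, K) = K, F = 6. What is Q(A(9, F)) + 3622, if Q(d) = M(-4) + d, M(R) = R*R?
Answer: 14555/4 ≈ 3638.8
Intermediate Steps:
A(O, K) = K/8
M(R) = R²
Q(d) = 16 + d (Q(d) = (-4)² + d = 16 + d)
Q(A(9, F)) + 3622 = (16 + (⅛)*6) + 3622 = (16 + ¾) + 3622 = 67/4 + 3622 = 14555/4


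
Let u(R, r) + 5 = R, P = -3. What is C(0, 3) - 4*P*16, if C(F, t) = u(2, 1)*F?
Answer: 192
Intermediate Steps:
u(R, r) = -5 + R
C(F, t) = -3*F (C(F, t) = (-5 + 2)*F = -3*F)
C(0, 3) - 4*P*16 = -3*0 - 4*(-3)*16 = 0 + 12*16 = 0 + 192 = 192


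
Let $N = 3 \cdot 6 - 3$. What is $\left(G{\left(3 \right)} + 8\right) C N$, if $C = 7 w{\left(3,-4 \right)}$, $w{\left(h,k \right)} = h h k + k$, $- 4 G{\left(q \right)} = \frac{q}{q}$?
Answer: $-32550$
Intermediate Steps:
$N = 15$ ($N = 18 - 3 = 15$)
$G{\left(q \right)} = - \frac{1}{4}$ ($G{\left(q \right)} = - \frac{q \frac{1}{q}}{4} = \left(- \frac{1}{4}\right) 1 = - \frac{1}{4}$)
$w{\left(h,k \right)} = k + k h^{2}$ ($w{\left(h,k \right)} = h^{2} k + k = k h^{2} + k = k + k h^{2}$)
$C = -280$ ($C = 7 \left(- 4 \left(1 + 3^{2}\right)\right) = 7 \left(- 4 \left(1 + 9\right)\right) = 7 \left(\left(-4\right) 10\right) = 7 \left(-40\right) = -280$)
$\left(G{\left(3 \right)} + 8\right) C N = \left(- \frac{1}{4} + 8\right) \left(-280\right) 15 = \frac{31}{4} \left(-280\right) 15 = \left(-2170\right) 15 = -32550$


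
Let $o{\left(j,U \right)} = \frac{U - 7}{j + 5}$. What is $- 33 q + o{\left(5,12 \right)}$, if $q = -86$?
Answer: $\frac{5677}{2} \approx 2838.5$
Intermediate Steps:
$o{\left(j,U \right)} = \frac{-7 + U}{5 + j}$
$- 33 q + o{\left(5,12 \right)} = \left(-33\right) \left(-86\right) + \frac{-7 + 12}{5 + 5} = 2838 + \frac{1}{10} \cdot 5 = 2838 + \frac{1}{2} = \frac{5677}{2}$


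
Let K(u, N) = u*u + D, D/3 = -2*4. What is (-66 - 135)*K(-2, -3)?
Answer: 4020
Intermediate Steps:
D = -24 (D = 3*(-2*4) = 3*(-8) = -24)
K(u, N) = -24 + u**2 (K(u, N) = u*u - 24 = u**2 - 24 = -24 + u**2)
(-66 - 135)*K(-2, -3) = (-66 - 135)*(-24 + (-2)**2) = -201*(-24 + 4) = -201*(-20) = 4020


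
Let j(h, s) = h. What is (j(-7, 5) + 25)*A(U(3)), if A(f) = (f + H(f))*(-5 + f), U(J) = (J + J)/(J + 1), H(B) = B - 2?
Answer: -63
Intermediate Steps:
H(B) = -2 + B
U(J) = 2*J/(1 + J) (U(J) = (2*J)/(1 + J) = 2*J/(1 + J))
A(f) = (-5 + f)*(-2 + 2*f) (A(f) = (f + (-2 + f))*(-5 + f) = (-2 + 2*f)*(-5 + f) = (-5 + f)*(-2 + 2*f))
(j(-7, 5) + 25)*A(U(3)) = (-7 + 25)*(10 - 24*3/(1 + 3) + 2*(2*3/(1 + 3))**2) = 18*(10 - 24*3/4 + 2*(2*3/4)**2) = 18*(10 - 24*3/4 + 2*(2*3*(1/4))**2) = 18*(10 - 12*3/2 + 2*(3/2)**2) = 18*(10 - 18 + 2*(9/4)) = 18*(10 - 18 + 9/2) = 18*(-7/2) = -63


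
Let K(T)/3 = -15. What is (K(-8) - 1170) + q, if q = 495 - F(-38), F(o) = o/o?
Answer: -721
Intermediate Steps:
K(T) = -45 (K(T) = 3*(-15) = -45)
F(o) = 1
q = 494 (q = 495 - 1*1 = 495 - 1 = 494)
(K(-8) - 1170) + q = (-45 - 1170) + 494 = -1215 + 494 = -721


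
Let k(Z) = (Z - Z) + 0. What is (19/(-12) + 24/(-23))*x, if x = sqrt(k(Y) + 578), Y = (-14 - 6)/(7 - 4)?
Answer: -12325*sqrt(2)/276 ≈ -63.153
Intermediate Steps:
Y = -20/3 ≈ -6.6667
k(Z) = 0 (k(Z) = 0 + 0 = 0)
x = 17*sqrt(2) (x = sqrt(0 + 578) = sqrt(578) = 17*sqrt(2) ≈ 24.042)
(19/(-12) + 24/(-23))*x = (19/(-12) + 24/(-23))*(17*sqrt(2)) = (19*(-1/12) + 24*(-1/23))*(17*sqrt(2)) = (-19/12 - 24/23)*(17*sqrt(2)) = -12325*sqrt(2)/276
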